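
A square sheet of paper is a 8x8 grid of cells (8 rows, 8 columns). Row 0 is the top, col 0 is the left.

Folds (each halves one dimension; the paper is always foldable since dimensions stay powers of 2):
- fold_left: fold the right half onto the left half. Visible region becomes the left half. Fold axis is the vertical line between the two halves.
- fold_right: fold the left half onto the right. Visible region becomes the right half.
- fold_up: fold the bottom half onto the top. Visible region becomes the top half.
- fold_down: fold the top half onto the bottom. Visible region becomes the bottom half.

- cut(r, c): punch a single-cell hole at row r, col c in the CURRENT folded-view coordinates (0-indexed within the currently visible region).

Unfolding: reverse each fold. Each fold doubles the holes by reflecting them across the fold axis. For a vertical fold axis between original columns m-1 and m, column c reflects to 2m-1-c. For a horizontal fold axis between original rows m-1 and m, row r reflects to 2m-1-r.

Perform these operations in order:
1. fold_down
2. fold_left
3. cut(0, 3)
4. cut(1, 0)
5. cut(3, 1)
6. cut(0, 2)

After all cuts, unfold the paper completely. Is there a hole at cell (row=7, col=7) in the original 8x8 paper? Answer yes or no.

Op 1 fold_down: fold axis h@4; visible region now rows[4,8) x cols[0,8) = 4x8
Op 2 fold_left: fold axis v@4; visible region now rows[4,8) x cols[0,4) = 4x4
Op 3 cut(0, 3): punch at orig (4,3); cuts so far [(4, 3)]; region rows[4,8) x cols[0,4) = 4x4
Op 4 cut(1, 0): punch at orig (5,0); cuts so far [(4, 3), (5, 0)]; region rows[4,8) x cols[0,4) = 4x4
Op 5 cut(3, 1): punch at orig (7,1); cuts so far [(4, 3), (5, 0), (7, 1)]; region rows[4,8) x cols[0,4) = 4x4
Op 6 cut(0, 2): punch at orig (4,2); cuts so far [(4, 2), (4, 3), (5, 0), (7, 1)]; region rows[4,8) x cols[0,4) = 4x4
Unfold 1 (reflect across v@4): 8 holes -> [(4, 2), (4, 3), (4, 4), (4, 5), (5, 0), (5, 7), (7, 1), (7, 6)]
Unfold 2 (reflect across h@4): 16 holes -> [(0, 1), (0, 6), (2, 0), (2, 7), (3, 2), (3, 3), (3, 4), (3, 5), (4, 2), (4, 3), (4, 4), (4, 5), (5, 0), (5, 7), (7, 1), (7, 6)]
Holes: [(0, 1), (0, 6), (2, 0), (2, 7), (3, 2), (3, 3), (3, 4), (3, 5), (4, 2), (4, 3), (4, 4), (4, 5), (5, 0), (5, 7), (7, 1), (7, 6)]

Answer: no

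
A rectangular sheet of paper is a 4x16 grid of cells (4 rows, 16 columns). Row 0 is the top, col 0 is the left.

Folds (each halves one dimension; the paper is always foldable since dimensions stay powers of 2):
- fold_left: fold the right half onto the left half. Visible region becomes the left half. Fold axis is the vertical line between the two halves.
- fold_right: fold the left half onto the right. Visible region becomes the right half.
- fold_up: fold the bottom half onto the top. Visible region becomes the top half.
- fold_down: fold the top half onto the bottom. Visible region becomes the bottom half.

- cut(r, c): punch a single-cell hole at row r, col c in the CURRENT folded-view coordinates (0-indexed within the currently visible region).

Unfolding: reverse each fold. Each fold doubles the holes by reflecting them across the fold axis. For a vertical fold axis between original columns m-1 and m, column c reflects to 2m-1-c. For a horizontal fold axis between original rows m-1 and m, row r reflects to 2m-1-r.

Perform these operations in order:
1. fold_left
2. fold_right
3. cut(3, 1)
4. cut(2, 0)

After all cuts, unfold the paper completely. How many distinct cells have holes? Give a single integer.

Op 1 fold_left: fold axis v@8; visible region now rows[0,4) x cols[0,8) = 4x8
Op 2 fold_right: fold axis v@4; visible region now rows[0,4) x cols[4,8) = 4x4
Op 3 cut(3, 1): punch at orig (3,5); cuts so far [(3, 5)]; region rows[0,4) x cols[4,8) = 4x4
Op 4 cut(2, 0): punch at orig (2,4); cuts so far [(2, 4), (3, 5)]; region rows[0,4) x cols[4,8) = 4x4
Unfold 1 (reflect across v@4): 4 holes -> [(2, 3), (2, 4), (3, 2), (3, 5)]
Unfold 2 (reflect across v@8): 8 holes -> [(2, 3), (2, 4), (2, 11), (2, 12), (3, 2), (3, 5), (3, 10), (3, 13)]

Answer: 8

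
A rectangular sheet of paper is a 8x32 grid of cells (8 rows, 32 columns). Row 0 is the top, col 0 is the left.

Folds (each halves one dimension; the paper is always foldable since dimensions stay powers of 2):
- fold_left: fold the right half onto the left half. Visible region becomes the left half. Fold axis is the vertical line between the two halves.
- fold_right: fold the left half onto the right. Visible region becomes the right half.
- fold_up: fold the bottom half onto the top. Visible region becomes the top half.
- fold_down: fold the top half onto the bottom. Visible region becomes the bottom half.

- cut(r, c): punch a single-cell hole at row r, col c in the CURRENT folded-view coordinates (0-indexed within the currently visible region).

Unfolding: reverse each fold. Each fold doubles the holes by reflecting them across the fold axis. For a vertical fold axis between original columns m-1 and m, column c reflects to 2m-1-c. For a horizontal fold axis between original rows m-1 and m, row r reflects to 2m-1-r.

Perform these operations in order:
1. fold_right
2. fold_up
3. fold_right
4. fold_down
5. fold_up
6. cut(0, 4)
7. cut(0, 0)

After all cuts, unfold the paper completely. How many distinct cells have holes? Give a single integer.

Op 1 fold_right: fold axis v@16; visible region now rows[0,8) x cols[16,32) = 8x16
Op 2 fold_up: fold axis h@4; visible region now rows[0,4) x cols[16,32) = 4x16
Op 3 fold_right: fold axis v@24; visible region now rows[0,4) x cols[24,32) = 4x8
Op 4 fold_down: fold axis h@2; visible region now rows[2,4) x cols[24,32) = 2x8
Op 5 fold_up: fold axis h@3; visible region now rows[2,3) x cols[24,32) = 1x8
Op 6 cut(0, 4): punch at orig (2,28); cuts so far [(2, 28)]; region rows[2,3) x cols[24,32) = 1x8
Op 7 cut(0, 0): punch at orig (2,24); cuts so far [(2, 24), (2, 28)]; region rows[2,3) x cols[24,32) = 1x8
Unfold 1 (reflect across h@3): 4 holes -> [(2, 24), (2, 28), (3, 24), (3, 28)]
Unfold 2 (reflect across h@2): 8 holes -> [(0, 24), (0, 28), (1, 24), (1, 28), (2, 24), (2, 28), (3, 24), (3, 28)]
Unfold 3 (reflect across v@24): 16 holes -> [(0, 19), (0, 23), (0, 24), (0, 28), (1, 19), (1, 23), (1, 24), (1, 28), (2, 19), (2, 23), (2, 24), (2, 28), (3, 19), (3, 23), (3, 24), (3, 28)]
Unfold 4 (reflect across h@4): 32 holes -> [(0, 19), (0, 23), (0, 24), (0, 28), (1, 19), (1, 23), (1, 24), (1, 28), (2, 19), (2, 23), (2, 24), (2, 28), (3, 19), (3, 23), (3, 24), (3, 28), (4, 19), (4, 23), (4, 24), (4, 28), (5, 19), (5, 23), (5, 24), (5, 28), (6, 19), (6, 23), (6, 24), (6, 28), (7, 19), (7, 23), (7, 24), (7, 28)]
Unfold 5 (reflect across v@16): 64 holes -> [(0, 3), (0, 7), (0, 8), (0, 12), (0, 19), (0, 23), (0, 24), (0, 28), (1, 3), (1, 7), (1, 8), (1, 12), (1, 19), (1, 23), (1, 24), (1, 28), (2, 3), (2, 7), (2, 8), (2, 12), (2, 19), (2, 23), (2, 24), (2, 28), (3, 3), (3, 7), (3, 8), (3, 12), (3, 19), (3, 23), (3, 24), (3, 28), (4, 3), (4, 7), (4, 8), (4, 12), (4, 19), (4, 23), (4, 24), (4, 28), (5, 3), (5, 7), (5, 8), (5, 12), (5, 19), (5, 23), (5, 24), (5, 28), (6, 3), (6, 7), (6, 8), (6, 12), (6, 19), (6, 23), (6, 24), (6, 28), (7, 3), (7, 7), (7, 8), (7, 12), (7, 19), (7, 23), (7, 24), (7, 28)]

Answer: 64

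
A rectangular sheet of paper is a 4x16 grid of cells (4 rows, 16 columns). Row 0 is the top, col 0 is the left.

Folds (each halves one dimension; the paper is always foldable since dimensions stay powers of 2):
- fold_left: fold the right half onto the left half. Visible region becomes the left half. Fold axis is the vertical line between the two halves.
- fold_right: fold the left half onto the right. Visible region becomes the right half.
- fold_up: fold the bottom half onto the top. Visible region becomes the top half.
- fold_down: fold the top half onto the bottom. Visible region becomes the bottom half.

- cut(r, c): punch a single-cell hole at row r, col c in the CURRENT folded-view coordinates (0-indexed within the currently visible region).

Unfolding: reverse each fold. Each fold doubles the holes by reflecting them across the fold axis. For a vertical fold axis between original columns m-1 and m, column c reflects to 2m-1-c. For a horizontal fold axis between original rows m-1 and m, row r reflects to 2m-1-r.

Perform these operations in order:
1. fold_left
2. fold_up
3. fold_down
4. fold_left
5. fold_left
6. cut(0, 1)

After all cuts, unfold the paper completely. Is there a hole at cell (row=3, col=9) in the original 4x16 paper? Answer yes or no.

Answer: yes

Derivation:
Op 1 fold_left: fold axis v@8; visible region now rows[0,4) x cols[0,8) = 4x8
Op 2 fold_up: fold axis h@2; visible region now rows[0,2) x cols[0,8) = 2x8
Op 3 fold_down: fold axis h@1; visible region now rows[1,2) x cols[0,8) = 1x8
Op 4 fold_left: fold axis v@4; visible region now rows[1,2) x cols[0,4) = 1x4
Op 5 fold_left: fold axis v@2; visible region now rows[1,2) x cols[0,2) = 1x2
Op 6 cut(0, 1): punch at orig (1,1); cuts so far [(1, 1)]; region rows[1,2) x cols[0,2) = 1x2
Unfold 1 (reflect across v@2): 2 holes -> [(1, 1), (1, 2)]
Unfold 2 (reflect across v@4): 4 holes -> [(1, 1), (1, 2), (1, 5), (1, 6)]
Unfold 3 (reflect across h@1): 8 holes -> [(0, 1), (0, 2), (0, 5), (0, 6), (1, 1), (1, 2), (1, 5), (1, 6)]
Unfold 4 (reflect across h@2): 16 holes -> [(0, 1), (0, 2), (0, 5), (0, 6), (1, 1), (1, 2), (1, 5), (1, 6), (2, 1), (2, 2), (2, 5), (2, 6), (3, 1), (3, 2), (3, 5), (3, 6)]
Unfold 5 (reflect across v@8): 32 holes -> [(0, 1), (0, 2), (0, 5), (0, 6), (0, 9), (0, 10), (0, 13), (0, 14), (1, 1), (1, 2), (1, 5), (1, 6), (1, 9), (1, 10), (1, 13), (1, 14), (2, 1), (2, 2), (2, 5), (2, 6), (2, 9), (2, 10), (2, 13), (2, 14), (3, 1), (3, 2), (3, 5), (3, 6), (3, 9), (3, 10), (3, 13), (3, 14)]
Holes: [(0, 1), (0, 2), (0, 5), (0, 6), (0, 9), (0, 10), (0, 13), (0, 14), (1, 1), (1, 2), (1, 5), (1, 6), (1, 9), (1, 10), (1, 13), (1, 14), (2, 1), (2, 2), (2, 5), (2, 6), (2, 9), (2, 10), (2, 13), (2, 14), (3, 1), (3, 2), (3, 5), (3, 6), (3, 9), (3, 10), (3, 13), (3, 14)]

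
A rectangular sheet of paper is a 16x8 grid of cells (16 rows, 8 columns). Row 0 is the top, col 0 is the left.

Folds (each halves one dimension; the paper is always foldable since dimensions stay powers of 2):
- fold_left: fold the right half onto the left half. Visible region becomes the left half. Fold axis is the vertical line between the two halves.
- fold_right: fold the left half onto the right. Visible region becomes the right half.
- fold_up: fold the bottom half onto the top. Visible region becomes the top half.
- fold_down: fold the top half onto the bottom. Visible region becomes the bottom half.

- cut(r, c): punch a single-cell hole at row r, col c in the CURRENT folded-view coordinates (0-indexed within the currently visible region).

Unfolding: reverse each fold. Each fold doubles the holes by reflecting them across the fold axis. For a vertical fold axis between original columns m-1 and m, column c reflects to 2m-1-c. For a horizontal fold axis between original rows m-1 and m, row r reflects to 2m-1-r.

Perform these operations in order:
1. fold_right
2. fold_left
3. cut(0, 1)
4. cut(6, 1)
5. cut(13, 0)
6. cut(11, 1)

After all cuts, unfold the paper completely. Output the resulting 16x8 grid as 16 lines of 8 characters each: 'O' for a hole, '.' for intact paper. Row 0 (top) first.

Op 1 fold_right: fold axis v@4; visible region now rows[0,16) x cols[4,8) = 16x4
Op 2 fold_left: fold axis v@6; visible region now rows[0,16) x cols[4,6) = 16x2
Op 3 cut(0, 1): punch at orig (0,5); cuts so far [(0, 5)]; region rows[0,16) x cols[4,6) = 16x2
Op 4 cut(6, 1): punch at orig (6,5); cuts so far [(0, 5), (6, 5)]; region rows[0,16) x cols[4,6) = 16x2
Op 5 cut(13, 0): punch at orig (13,4); cuts so far [(0, 5), (6, 5), (13, 4)]; region rows[0,16) x cols[4,6) = 16x2
Op 6 cut(11, 1): punch at orig (11,5); cuts so far [(0, 5), (6, 5), (11, 5), (13, 4)]; region rows[0,16) x cols[4,6) = 16x2
Unfold 1 (reflect across v@6): 8 holes -> [(0, 5), (0, 6), (6, 5), (6, 6), (11, 5), (11, 6), (13, 4), (13, 7)]
Unfold 2 (reflect across v@4): 16 holes -> [(0, 1), (0, 2), (0, 5), (0, 6), (6, 1), (6, 2), (6, 5), (6, 6), (11, 1), (11, 2), (11, 5), (11, 6), (13, 0), (13, 3), (13, 4), (13, 7)]

Answer: .OO..OO.
........
........
........
........
........
.OO..OO.
........
........
........
........
.OO..OO.
........
O..OO..O
........
........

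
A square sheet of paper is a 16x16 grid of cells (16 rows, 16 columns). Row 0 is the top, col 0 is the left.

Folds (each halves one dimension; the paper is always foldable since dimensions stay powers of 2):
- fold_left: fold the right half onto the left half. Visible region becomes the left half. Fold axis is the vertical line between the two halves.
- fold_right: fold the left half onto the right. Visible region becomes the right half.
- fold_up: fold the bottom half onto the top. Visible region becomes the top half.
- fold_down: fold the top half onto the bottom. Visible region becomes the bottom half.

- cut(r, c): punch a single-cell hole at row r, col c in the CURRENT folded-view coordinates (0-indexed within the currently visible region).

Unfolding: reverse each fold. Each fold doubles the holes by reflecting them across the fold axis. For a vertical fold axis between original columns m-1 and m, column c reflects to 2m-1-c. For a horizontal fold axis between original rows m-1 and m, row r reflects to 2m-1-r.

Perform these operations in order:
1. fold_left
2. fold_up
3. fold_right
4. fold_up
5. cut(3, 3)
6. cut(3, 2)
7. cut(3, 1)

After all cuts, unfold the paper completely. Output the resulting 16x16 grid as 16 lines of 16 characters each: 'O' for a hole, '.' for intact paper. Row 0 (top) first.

Answer: ................
................
................
OOO..OOOOOO..OOO
OOO..OOOOOO..OOO
................
................
................
................
................
................
OOO..OOOOOO..OOO
OOO..OOOOOO..OOO
................
................
................

Derivation:
Op 1 fold_left: fold axis v@8; visible region now rows[0,16) x cols[0,8) = 16x8
Op 2 fold_up: fold axis h@8; visible region now rows[0,8) x cols[0,8) = 8x8
Op 3 fold_right: fold axis v@4; visible region now rows[0,8) x cols[4,8) = 8x4
Op 4 fold_up: fold axis h@4; visible region now rows[0,4) x cols[4,8) = 4x4
Op 5 cut(3, 3): punch at orig (3,7); cuts so far [(3, 7)]; region rows[0,4) x cols[4,8) = 4x4
Op 6 cut(3, 2): punch at orig (3,6); cuts so far [(3, 6), (3, 7)]; region rows[0,4) x cols[4,8) = 4x4
Op 7 cut(3, 1): punch at orig (3,5); cuts so far [(3, 5), (3, 6), (3, 7)]; region rows[0,4) x cols[4,8) = 4x4
Unfold 1 (reflect across h@4): 6 holes -> [(3, 5), (3, 6), (3, 7), (4, 5), (4, 6), (4, 7)]
Unfold 2 (reflect across v@4): 12 holes -> [(3, 0), (3, 1), (3, 2), (3, 5), (3, 6), (3, 7), (4, 0), (4, 1), (4, 2), (4, 5), (4, 6), (4, 7)]
Unfold 3 (reflect across h@8): 24 holes -> [(3, 0), (3, 1), (3, 2), (3, 5), (3, 6), (3, 7), (4, 0), (4, 1), (4, 2), (4, 5), (4, 6), (4, 7), (11, 0), (11, 1), (11, 2), (11, 5), (11, 6), (11, 7), (12, 0), (12, 1), (12, 2), (12, 5), (12, 6), (12, 7)]
Unfold 4 (reflect across v@8): 48 holes -> [(3, 0), (3, 1), (3, 2), (3, 5), (3, 6), (3, 7), (3, 8), (3, 9), (3, 10), (3, 13), (3, 14), (3, 15), (4, 0), (4, 1), (4, 2), (4, 5), (4, 6), (4, 7), (4, 8), (4, 9), (4, 10), (4, 13), (4, 14), (4, 15), (11, 0), (11, 1), (11, 2), (11, 5), (11, 6), (11, 7), (11, 8), (11, 9), (11, 10), (11, 13), (11, 14), (11, 15), (12, 0), (12, 1), (12, 2), (12, 5), (12, 6), (12, 7), (12, 8), (12, 9), (12, 10), (12, 13), (12, 14), (12, 15)]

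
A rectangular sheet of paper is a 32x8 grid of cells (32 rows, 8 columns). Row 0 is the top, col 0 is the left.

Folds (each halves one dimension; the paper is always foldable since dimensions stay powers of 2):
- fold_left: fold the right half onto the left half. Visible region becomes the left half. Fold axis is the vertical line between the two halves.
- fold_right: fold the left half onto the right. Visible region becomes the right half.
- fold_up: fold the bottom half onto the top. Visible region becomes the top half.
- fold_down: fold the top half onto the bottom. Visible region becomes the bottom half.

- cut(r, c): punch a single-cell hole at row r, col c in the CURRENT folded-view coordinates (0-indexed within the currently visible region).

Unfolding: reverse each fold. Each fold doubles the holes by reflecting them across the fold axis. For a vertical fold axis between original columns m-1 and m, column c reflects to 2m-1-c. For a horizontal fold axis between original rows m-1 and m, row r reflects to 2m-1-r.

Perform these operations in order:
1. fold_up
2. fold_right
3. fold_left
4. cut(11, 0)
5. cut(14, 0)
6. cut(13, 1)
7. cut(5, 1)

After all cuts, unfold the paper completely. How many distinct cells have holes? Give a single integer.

Op 1 fold_up: fold axis h@16; visible region now rows[0,16) x cols[0,8) = 16x8
Op 2 fold_right: fold axis v@4; visible region now rows[0,16) x cols[4,8) = 16x4
Op 3 fold_left: fold axis v@6; visible region now rows[0,16) x cols[4,6) = 16x2
Op 4 cut(11, 0): punch at orig (11,4); cuts so far [(11, 4)]; region rows[0,16) x cols[4,6) = 16x2
Op 5 cut(14, 0): punch at orig (14,4); cuts so far [(11, 4), (14, 4)]; region rows[0,16) x cols[4,6) = 16x2
Op 6 cut(13, 1): punch at orig (13,5); cuts so far [(11, 4), (13, 5), (14, 4)]; region rows[0,16) x cols[4,6) = 16x2
Op 7 cut(5, 1): punch at orig (5,5); cuts so far [(5, 5), (11, 4), (13, 5), (14, 4)]; region rows[0,16) x cols[4,6) = 16x2
Unfold 1 (reflect across v@6): 8 holes -> [(5, 5), (5, 6), (11, 4), (11, 7), (13, 5), (13, 6), (14, 4), (14, 7)]
Unfold 2 (reflect across v@4): 16 holes -> [(5, 1), (5, 2), (5, 5), (5, 6), (11, 0), (11, 3), (11, 4), (11, 7), (13, 1), (13, 2), (13, 5), (13, 6), (14, 0), (14, 3), (14, 4), (14, 7)]
Unfold 3 (reflect across h@16): 32 holes -> [(5, 1), (5, 2), (5, 5), (5, 6), (11, 0), (11, 3), (11, 4), (11, 7), (13, 1), (13, 2), (13, 5), (13, 6), (14, 0), (14, 3), (14, 4), (14, 7), (17, 0), (17, 3), (17, 4), (17, 7), (18, 1), (18, 2), (18, 5), (18, 6), (20, 0), (20, 3), (20, 4), (20, 7), (26, 1), (26, 2), (26, 5), (26, 6)]

Answer: 32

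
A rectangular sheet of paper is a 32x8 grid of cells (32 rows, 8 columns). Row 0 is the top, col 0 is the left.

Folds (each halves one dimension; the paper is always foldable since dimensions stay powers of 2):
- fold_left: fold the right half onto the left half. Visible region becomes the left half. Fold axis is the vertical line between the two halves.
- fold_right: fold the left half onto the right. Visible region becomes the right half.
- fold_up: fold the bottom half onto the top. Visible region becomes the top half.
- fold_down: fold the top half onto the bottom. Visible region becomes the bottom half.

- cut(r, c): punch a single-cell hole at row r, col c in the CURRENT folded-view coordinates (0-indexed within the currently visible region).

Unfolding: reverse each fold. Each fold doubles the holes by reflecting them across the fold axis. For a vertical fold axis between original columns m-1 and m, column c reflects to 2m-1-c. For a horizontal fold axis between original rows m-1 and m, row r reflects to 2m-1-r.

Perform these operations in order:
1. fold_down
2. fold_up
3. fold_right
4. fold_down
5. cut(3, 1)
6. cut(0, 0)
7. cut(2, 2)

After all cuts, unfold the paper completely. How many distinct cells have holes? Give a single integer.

Answer: 48

Derivation:
Op 1 fold_down: fold axis h@16; visible region now rows[16,32) x cols[0,8) = 16x8
Op 2 fold_up: fold axis h@24; visible region now rows[16,24) x cols[0,8) = 8x8
Op 3 fold_right: fold axis v@4; visible region now rows[16,24) x cols[4,8) = 8x4
Op 4 fold_down: fold axis h@20; visible region now rows[20,24) x cols[4,8) = 4x4
Op 5 cut(3, 1): punch at orig (23,5); cuts so far [(23, 5)]; region rows[20,24) x cols[4,8) = 4x4
Op 6 cut(0, 0): punch at orig (20,4); cuts so far [(20, 4), (23, 5)]; region rows[20,24) x cols[4,8) = 4x4
Op 7 cut(2, 2): punch at orig (22,6); cuts so far [(20, 4), (22, 6), (23, 5)]; region rows[20,24) x cols[4,8) = 4x4
Unfold 1 (reflect across h@20): 6 holes -> [(16, 5), (17, 6), (19, 4), (20, 4), (22, 6), (23, 5)]
Unfold 2 (reflect across v@4): 12 holes -> [(16, 2), (16, 5), (17, 1), (17, 6), (19, 3), (19, 4), (20, 3), (20, 4), (22, 1), (22, 6), (23, 2), (23, 5)]
Unfold 3 (reflect across h@24): 24 holes -> [(16, 2), (16, 5), (17, 1), (17, 6), (19, 3), (19, 4), (20, 3), (20, 4), (22, 1), (22, 6), (23, 2), (23, 5), (24, 2), (24, 5), (25, 1), (25, 6), (27, 3), (27, 4), (28, 3), (28, 4), (30, 1), (30, 6), (31, 2), (31, 5)]
Unfold 4 (reflect across h@16): 48 holes -> [(0, 2), (0, 5), (1, 1), (1, 6), (3, 3), (3, 4), (4, 3), (4, 4), (6, 1), (6, 6), (7, 2), (7, 5), (8, 2), (8, 5), (9, 1), (9, 6), (11, 3), (11, 4), (12, 3), (12, 4), (14, 1), (14, 6), (15, 2), (15, 5), (16, 2), (16, 5), (17, 1), (17, 6), (19, 3), (19, 4), (20, 3), (20, 4), (22, 1), (22, 6), (23, 2), (23, 5), (24, 2), (24, 5), (25, 1), (25, 6), (27, 3), (27, 4), (28, 3), (28, 4), (30, 1), (30, 6), (31, 2), (31, 5)]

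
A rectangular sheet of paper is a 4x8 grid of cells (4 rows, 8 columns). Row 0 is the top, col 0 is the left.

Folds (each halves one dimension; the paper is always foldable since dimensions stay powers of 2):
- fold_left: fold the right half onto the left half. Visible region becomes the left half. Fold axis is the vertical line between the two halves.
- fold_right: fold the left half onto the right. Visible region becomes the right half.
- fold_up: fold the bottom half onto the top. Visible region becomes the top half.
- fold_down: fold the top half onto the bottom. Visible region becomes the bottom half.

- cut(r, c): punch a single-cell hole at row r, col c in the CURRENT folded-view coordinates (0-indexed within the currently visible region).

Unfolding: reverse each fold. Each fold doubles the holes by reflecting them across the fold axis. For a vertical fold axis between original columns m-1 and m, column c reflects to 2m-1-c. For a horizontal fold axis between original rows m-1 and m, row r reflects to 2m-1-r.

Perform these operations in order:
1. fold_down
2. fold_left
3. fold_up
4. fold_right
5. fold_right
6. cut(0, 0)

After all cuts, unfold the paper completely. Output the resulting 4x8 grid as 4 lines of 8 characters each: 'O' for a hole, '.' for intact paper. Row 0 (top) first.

Op 1 fold_down: fold axis h@2; visible region now rows[2,4) x cols[0,8) = 2x8
Op 2 fold_left: fold axis v@4; visible region now rows[2,4) x cols[0,4) = 2x4
Op 3 fold_up: fold axis h@3; visible region now rows[2,3) x cols[0,4) = 1x4
Op 4 fold_right: fold axis v@2; visible region now rows[2,3) x cols[2,4) = 1x2
Op 5 fold_right: fold axis v@3; visible region now rows[2,3) x cols[3,4) = 1x1
Op 6 cut(0, 0): punch at orig (2,3); cuts so far [(2, 3)]; region rows[2,3) x cols[3,4) = 1x1
Unfold 1 (reflect across v@3): 2 holes -> [(2, 2), (2, 3)]
Unfold 2 (reflect across v@2): 4 holes -> [(2, 0), (2, 1), (2, 2), (2, 3)]
Unfold 3 (reflect across h@3): 8 holes -> [(2, 0), (2, 1), (2, 2), (2, 3), (3, 0), (3, 1), (3, 2), (3, 3)]
Unfold 4 (reflect across v@4): 16 holes -> [(2, 0), (2, 1), (2, 2), (2, 3), (2, 4), (2, 5), (2, 6), (2, 7), (3, 0), (3, 1), (3, 2), (3, 3), (3, 4), (3, 5), (3, 6), (3, 7)]
Unfold 5 (reflect across h@2): 32 holes -> [(0, 0), (0, 1), (0, 2), (0, 3), (0, 4), (0, 5), (0, 6), (0, 7), (1, 0), (1, 1), (1, 2), (1, 3), (1, 4), (1, 5), (1, 6), (1, 7), (2, 0), (2, 1), (2, 2), (2, 3), (2, 4), (2, 5), (2, 6), (2, 7), (3, 0), (3, 1), (3, 2), (3, 3), (3, 4), (3, 5), (3, 6), (3, 7)]

Answer: OOOOOOOO
OOOOOOOO
OOOOOOOO
OOOOOOOO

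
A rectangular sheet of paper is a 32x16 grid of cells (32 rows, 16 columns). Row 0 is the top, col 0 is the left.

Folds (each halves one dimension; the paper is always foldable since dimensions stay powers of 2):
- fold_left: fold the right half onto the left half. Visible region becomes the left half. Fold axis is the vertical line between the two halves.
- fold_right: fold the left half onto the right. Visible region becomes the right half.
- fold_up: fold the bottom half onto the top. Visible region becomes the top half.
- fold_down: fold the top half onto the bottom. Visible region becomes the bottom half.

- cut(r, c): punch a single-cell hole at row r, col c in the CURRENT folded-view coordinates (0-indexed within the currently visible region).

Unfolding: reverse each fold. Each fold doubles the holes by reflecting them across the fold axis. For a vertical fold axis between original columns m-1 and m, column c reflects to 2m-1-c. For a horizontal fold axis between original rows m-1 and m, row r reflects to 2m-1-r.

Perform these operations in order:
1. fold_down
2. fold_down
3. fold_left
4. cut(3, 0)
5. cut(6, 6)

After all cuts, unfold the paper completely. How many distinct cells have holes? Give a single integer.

Op 1 fold_down: fold axis h@16; visible region now rows[16,32) x cols[0,16) = 16x16
Op 2 fold_down: fold axis h@24; visible region now rows[24,32) x cols[0,16) = 8x16
Op 3 fold_left: fold axis v@8; visible region now rows[24,32) x cols[0,8) = 8x8
Op 4 cut(3, 0): punch at orig (27,0); cuts so far [(27, 0)]; region rows[24,32) x cols[0,8) = 8x8
Op 5 cut(6, 6): punch at orig (30,6); cuts so far [(27, 0), (30, 6)]; region rows[24,32) x cols[0,8) = 8x8
Unfold 1 (reflect across v@8): 4 holes -> [(27, 0), (27, 15), (30, 6), (30, 9)]
Unfold 2 (reflect across h@24): 8 holes -> [(17, 6), (17, 9), (20, 0), (20, 15), (27, 0), (27, 15), (30, 6), (30, 9)]
Unfold 3 (reflect across h@16): 16 holes -> [(1, 6), (1, 9), (4, 0), (4, 15), (11, 0), (11, 15), (14, 6), (14, 9), (17, 6), (17, 9), (20, 0), (20, 15), (27, 0), (27, 15), (30, 6), (30, 9)]

Answer: 16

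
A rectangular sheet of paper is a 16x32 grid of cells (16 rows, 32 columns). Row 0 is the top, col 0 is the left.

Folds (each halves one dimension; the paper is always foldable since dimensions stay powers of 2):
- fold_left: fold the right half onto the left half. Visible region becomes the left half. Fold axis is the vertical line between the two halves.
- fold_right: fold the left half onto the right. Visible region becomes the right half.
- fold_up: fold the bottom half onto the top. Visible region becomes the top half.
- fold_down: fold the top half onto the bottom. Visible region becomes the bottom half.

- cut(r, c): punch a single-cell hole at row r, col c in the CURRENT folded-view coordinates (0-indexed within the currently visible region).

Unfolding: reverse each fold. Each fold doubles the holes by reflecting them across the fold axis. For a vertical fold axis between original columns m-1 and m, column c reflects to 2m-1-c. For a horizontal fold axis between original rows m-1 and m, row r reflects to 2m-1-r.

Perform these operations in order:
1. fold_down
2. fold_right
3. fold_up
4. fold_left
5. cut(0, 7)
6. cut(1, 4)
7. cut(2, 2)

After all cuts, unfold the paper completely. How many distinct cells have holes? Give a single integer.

Answer: 48

Derivation:
Op 1 fold_down: fold axis h@8; visible region now rows[8,16) x cols[0,32) = 8x32
Op 2 fold_right: fold axis v@16; visible region now rows[8,16) x cols[16,32) = 8x16
Op 3 fold_up: fold axis h@12; visible region now rows[8,12) x cols[16,32) = 4x16
Op 4 fold_left: fold axis v@24; visible region now rows[8,12) x cols[16,24) = 4x8
Op 5 cut(0, 7): punch at orig (8,23); cuts so far [(8, 23)]; region rows[8,12) x cols[16,24) = 4x8
Op 6 cut(1, 4): punch at orig (9,20); cuts so far [(8, 23), (9, 20)]; region rows[8,12) x cols[16,24) = 4x8
Op 7 cut(2, 2): punch at orig (10,18); cuts so far [(8, 23), (9, 20), (10, 18)]; region rows[8,12) x cols[16,24) = 4x8
Unfold 1 (reflect across v@24): 6 holes -> [(8, 23), (8, 24), (9, 20), (9, 27), (10, 18), (10, 29)]
Unfold 2 (reflect across h@12): 12 holes -> [(8, 23), (8, 24), (9, 20), (9, 27), (10, 18), (10, 29), (13, 18), (13, 29), (14, 20), (14, 27), (15, 23), (15, 24)]
Unfold 3 (reflect across v@16): 24 holes -> [(8, 7), (8, 8), (8, 23), (8, 24), (9, 4), (9, 11), (9, 20), (9, 27), (10, 2), (10, 13), (10, 18), (10, 29), (13, 2), (13, 13), (13, 18), (13, 29), (14, 4), (14, 11), (14, 20), (14, 27), (15, 7), (15, 8), (15, 23), (15, 24)]
Unfold 4 (reflect across h@8): 48 holes -> [(0, 7), (0, 8), (0, 23), (0, 24), (1, 4), (1, 11), (1, 20), (1, 27), (2, 2), (2, 13), (2, 18), (2, 29), (5, 2), (5, 13), (5, 18), (5, 29), (6, 4), (6, 11), (6, 20), (6, 27), (7, 7), (7, 8), (7, 23), (7, 24), (8, 7), (8, 8), (8, 23), (8, 24), (9, 4), (9, 11), (9, 20), (9, 27), (10, 2), (10, 13), (10, 18), (10, 29), (13, 2), (13, 13), (13, 18), (13, 29), (14, 4), (14, 11), (14, 20), (14, 27), (15, 7), (15, 8), (15, 23), (15, 24)]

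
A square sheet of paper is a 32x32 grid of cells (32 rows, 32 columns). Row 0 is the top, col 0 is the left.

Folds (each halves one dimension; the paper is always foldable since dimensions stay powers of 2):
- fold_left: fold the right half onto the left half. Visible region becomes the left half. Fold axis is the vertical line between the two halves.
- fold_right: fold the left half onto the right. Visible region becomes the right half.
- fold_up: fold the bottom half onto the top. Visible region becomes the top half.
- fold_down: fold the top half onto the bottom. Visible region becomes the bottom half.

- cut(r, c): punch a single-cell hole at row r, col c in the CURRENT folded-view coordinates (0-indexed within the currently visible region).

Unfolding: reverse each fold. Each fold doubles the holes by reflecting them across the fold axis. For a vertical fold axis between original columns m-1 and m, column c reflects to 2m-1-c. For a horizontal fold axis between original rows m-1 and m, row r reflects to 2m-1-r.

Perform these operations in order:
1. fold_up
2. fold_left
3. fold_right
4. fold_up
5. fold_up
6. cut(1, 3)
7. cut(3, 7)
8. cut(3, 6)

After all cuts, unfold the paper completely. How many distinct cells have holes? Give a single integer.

Answer: 96

Derivation:
Op 1 fold_up: fold axis h@16; visible region now rows[0,16) x cols[0,32) = 16x32
Op 2 fold_left: fold axis v@16; visible region now rows[0,16) x cols[0,16) = 16x16
Op 3 fold_right: fold axis v@8; visible region now rows[0,16) x cols[8,16) = 16x8
Op 4 fold_up: fold axis h@8; visible region now rows[0,8) x cols[8,16) = 8x8
Op 5 fold_up: fold axis h@4; visible region now rows[0,4) x cols[8,16) = 4x8
Op 6 cut(1, 3): punch at orig (1,11); cuts so far [(1, 11)]; region rows[0,4) x cols[8,16) = 4x8
Op 7 cut(3, 7): punch at orig (3,15); cuts so far [(1, 11), (3, 15)]; region rows[0,4) x cols[8,16) = 4x8
Op 8 cut(3, 6): punch at orig (3,14); cuts so far [(1, 11), (3, 14), (3, 15)]; region rows[0,4) x cols[8,16) = 4x8
Unfold 1 (reflect across h@4): 6 holes -> [(1, 11), (3, 14), (3, 15), (4, 14), (4, 15), (6, 11)]
Unfold 2 (reflect across h@8): 12 holes -> [(1, 11), (3, 14), (3, 15), (4, 14), (4, 15), (6, 11), (9, 11), (11, 14), (11, 15), (12, 14), (12, 15), (14, 11)]
Unfold 3 (reflect across v@8): 24 holes -> [(1, 4), (1, 11), (3, 0), (3, 1), (3, 14), (3, 15), (4, 0), (4, 1), (4, 14), (4, 15), (6, 4), (6, 11), (9, 4), (9, 11), (11, 0), (11, 1), (11, 14), (11, 15), (12, 0), (12, 1), (12, 14), (12, 15), (14, 4), (14, 11)]
Unfold 4 (reflect across v@16): 48 holes -> [(1, 4), (1, 11), (1, 20), (1, 27), (3, 0), (3, 1), (3, 14), (3, 15), (3, 16), (3, 17), (3, 30), (3, 31), (4, 0), (4, 1), (4, 14), (4, 15), (4, 16), (4, 17), (4, 30), (4, 31), (6, 4), (6, 11), (6, 20), (6, 27), (9, 4), (9, 11), (9, 20), (9, 27), (11, 0), (11, 1), (11, 14), (11, 15), (11, 16), (11, 17), (11, 30), (11, 31), (12, 0), (12, 1), (12, 14), (12, 15), (12, 16), (12, 17), (12, 30), (12, 31), (14, 4), (14, 11), (14, 20), (14, 27)]
Unfold 5 (reflect across h@16): 96 holes -> [(1, 4), (1, 11), (1, 20), (1, 27), (3, 0), (3, 1), (3, 14), (3, 15), (3, 16), (3, 17), (3, 30), (3, 31), (4, 0), (4, 1), (4, 14), (4, 15), (4, 16), (4, 17), (4, 30), (4, 31), (6, 4), (6, 11), (6, 20), (6, 27), (9, 4), (9, 11), (9, 20), (9, 27), (11, 0), (11, 1), (11, 14), (11, 15), (11, 16), (11, 17), (11, 30), (11, 31), (12, 0), (12, 1), (12, 14), (12, 15), (12, 16), (12, 17), (12, 30), (12, 31), (14, 4), (14, 11), (14, 20), (14, 27), (17, 4), (17, 11), (17, 20), (17, 27), (19, 0), (19, 1), (19, 14), (19, 15), (19, 16), (19, 17), (19, 30), (19, 31), (20, 0), (20, 1), (20, 14), (20, 15), (20, 16), (20, 17), (20, 30), (20, 31), (22, 4), (22, 11), (22, 20), (22, 27), (25, 4), (25, 11), (25, 20), (25, 27), (27, 0), (27, 1), (27, 14), (27, 15), (27, 16), (27, 17), (27, 30), (27, 31), (28, 0), (28, 1), (28, 14), (28, 15), (28, 16), (28, 17), (28, 30), (28, 31), (30, 4), (30, 11), (30, 20), (30, 27)]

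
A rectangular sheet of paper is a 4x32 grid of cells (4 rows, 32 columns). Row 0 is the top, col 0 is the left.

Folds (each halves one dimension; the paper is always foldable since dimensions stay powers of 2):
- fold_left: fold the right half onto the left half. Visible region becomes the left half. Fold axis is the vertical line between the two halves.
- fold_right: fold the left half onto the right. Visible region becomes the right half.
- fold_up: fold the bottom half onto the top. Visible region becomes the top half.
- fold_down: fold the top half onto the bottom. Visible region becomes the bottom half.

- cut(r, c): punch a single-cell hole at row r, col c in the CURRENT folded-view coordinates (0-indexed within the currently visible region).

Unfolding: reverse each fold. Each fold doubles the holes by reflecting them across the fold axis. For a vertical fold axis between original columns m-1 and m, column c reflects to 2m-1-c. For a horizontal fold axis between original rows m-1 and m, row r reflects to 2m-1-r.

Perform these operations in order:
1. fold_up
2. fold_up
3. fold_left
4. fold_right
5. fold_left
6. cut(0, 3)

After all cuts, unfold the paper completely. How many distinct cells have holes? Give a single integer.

Op 1 fold_up: fold axis h@2; visible region now rows[0,2) x cols[0,32) = 2x32
Op 2 fold_up: fold axis h@1; visible region now rows[0,1) x cols[0,32) = 1x32
Op 3 fold_left: fold axis v@16; visible region now rows[0,1) x cols[0,16) = 1x16
Op 4 fold_right: fold axis v@8; visible region now rows[0,1) x cols[8,16) = 1x8
Op 5 fold_left: fold axis v@12; visible region now rows[0,1) x cols[8,12) = 1x4
Op 6 cut(0, 3): punch at orig (0,11); cuts so far [(0, 11)]; region rows[0,1) x cols[8,12) = 1x4
Unfold 1 (reflect across v@12): 2 holes -> [(0, 11), (0, 12)]
Unfold 2 (reflect across v@8): 4 holes -> [(0, 3), (0, 4), (0, 11), (0, 12)]
Unfold 3 (reflect across v@16): 8 holes -> [(0, 3), (0, 4), (0, 11), (0, 12), (0, 19), (0, 20), (0, 27), (0, 28)]
Unfold 4 (reflect across h@1): 16 holes -> [(0, 3), (0, 4), (0, 11), (0, 12), (0, 19), (0, 20), (0, 27), (0, 28), (1, 3), (1, 4), (1, 11), (1, 12), (1, 19), (1, 20), (1, 27), (1, 28)]
Unfold 5 (reflect across h@2): 32 holes -> [(0, 3), (0, 4), (0, 11), (0, 12), (0, 19), (0, 20), (0, 27), (0, 28), (1, 3), (1, 4), (1, 11), (1, 12), (1, 19), (1, 20), (1, 27), (1, 28), (2, 3), (2, 4), (2, 11), (2, 12), (2, 19), (2, 20), (2, 27), (2, 28), (3, 3), (3, 4), (3, 11), (3, 12), (3, 19), (3, 20), (3, 27), (3, 28)]

Answer: 32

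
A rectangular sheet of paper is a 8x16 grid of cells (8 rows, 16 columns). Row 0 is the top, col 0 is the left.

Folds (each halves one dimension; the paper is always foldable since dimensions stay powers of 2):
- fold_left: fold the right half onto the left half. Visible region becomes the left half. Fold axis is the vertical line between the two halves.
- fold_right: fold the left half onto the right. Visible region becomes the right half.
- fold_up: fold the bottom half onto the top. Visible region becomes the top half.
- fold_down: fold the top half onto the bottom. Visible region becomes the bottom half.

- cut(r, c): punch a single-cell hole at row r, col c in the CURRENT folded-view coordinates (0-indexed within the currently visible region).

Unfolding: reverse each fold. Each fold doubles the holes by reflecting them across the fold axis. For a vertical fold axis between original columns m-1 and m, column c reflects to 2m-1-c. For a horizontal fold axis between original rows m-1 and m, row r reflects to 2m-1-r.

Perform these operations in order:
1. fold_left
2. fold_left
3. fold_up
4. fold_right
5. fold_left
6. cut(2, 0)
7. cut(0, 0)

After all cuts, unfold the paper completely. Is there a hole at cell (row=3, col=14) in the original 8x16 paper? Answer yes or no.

Op 1 fold_left: fold axis v@8; visible region now rows[0,8) x cols[0,8) = 8x8
Op 2 fold_left: fold axis v@4; visible region now rows[0,8) x cols[0,4) = 8x4
Op 3 fold_up: fold axis h@4; visible region now rows[0,4) x cols[0,4) = 4x4
Op 4 fold_right: fold axis v@2; visible region now rows[0,4) x cols[2,4) = 4x2
Op 5 fold_left: fold axis v@3; visible region now rows[0,4) x cols[2,3) = 4x1
Op 6 cut(2, 0): punch at orig (2,2); cuts so far [(2, 2)]; region rows[0,4) x cols[2,3) = 4x1
Op 7 cut(0, 0): punch at orig (0,2); cuts so far [(0, 2), (2, 2)]; region rows[0,4) x cols[2,3) = 4x1
Unfold 1 (reflect across v@3): 4 holes -> [(0, 2), (0, 3), (2, 2), (2, 3)]
Unfold 2 (reflect across v@2): 8 holes -> [(0, 0), (0, 1), (0, 2), (0, 3), (2, 0), (2, 1), (2, 2), (2, 3)]
Unfold 3 (reflect across h@4): 16 holes -> [(0, 0), (0, 1), (0, 2), (0, 3), (2, 0), (2, 1), (2, 2), (2, 3), (5, 0), (5, 1), (5, 2), (5, 3), (7, 0), (7, 1), (7, 2), (7, 3)]
Unfold 4 (reflect across v@4): 32 holes -> [(0, 0), (0, 1), (0, 2), (0, 3), (0, 4), (0, 5), (0, 6), (0, 7), (2, 0), (2, 1), (2, 2), (2, 3), (2, 4), (2, 5), (2, 6), (2, 7), (5, 0), (5, 1), (5, 2), (5, 3), (5, 4), (5, 5), (5, 6), (5, 7), (7, 0), (7, 1), (7, 2), (7, 3), (7, 4), (7, 5), (7, 6), (7, 7)]
Unfold 5 (reflect across v@8): 64 holes -> [(0, 0), (0, 1), (0, 2), (0, 3), (0, 4), (0, 5), (0, 6), (0, 7), (0, 8), (0, 9), (0, 10), (0, 11), (0, 12), (0, 13), (0, 14), (0, 15), (2, 0), (2, 1), (2, 2), (2, 3), (2, 4), (2, 5), (2, 6), (2, 7), (2, 8), (2, 9), (2, 10), (2, 11), (2, 12), (2, 13), (2, 14), (2, 15), (5, 0), (5, 1), (5, 2), (5, 3), (5, 4), (5, 5), (5, 6), (5, 7), (5, 8), (5, 9), (5, 10), (5, 11), (5, 12), (5, 13), (5, 14), (5, 15), (7, 0), (7, 1), (7, 2), (7, 3), (7, 4), (7, 5), (7, 6), (7, 7), (7, 8), (7, 9), (7, 10), (7, 11), (7, 12), (7, 13), (7, 14), (7, 15)]
Holes: [(0, 0), (0, 1), (0, 2), (0, 3), (0, 4), (0, 5), (0, 6), (0, 7), (0, 8), (0, 9), (0, 10), (0, 11), (0, 12), (0, 13), (0, 14), (0, 15), (2, 0), (2, 1), (2, 2), (2, 3), (2, 4), (2, 5), (2, 6), (2, 7), (2, 8), (2, 9), (2, 10), (2, 11), (2, 12), (2, 13), (2, 14), (2, 15), (5, 0), (5, 1), (5, 2), (5, 3), (5, 4), (5, 5), (5, 6), (5, 7), (5, 8), (5, 9), (5, 10), (5, 11), (5, 12), (5, 13), (5, 14), (5, 15), (7, 0), (7, 1), (7, 2), (7, 3), (7, 4), (7, 5), (7, 6), (7, 7), (7, 8), (7, 9), (7, 10), (7, 11), (7, 12), (7, 13), (7, 14), (7, 15)]

Answer: no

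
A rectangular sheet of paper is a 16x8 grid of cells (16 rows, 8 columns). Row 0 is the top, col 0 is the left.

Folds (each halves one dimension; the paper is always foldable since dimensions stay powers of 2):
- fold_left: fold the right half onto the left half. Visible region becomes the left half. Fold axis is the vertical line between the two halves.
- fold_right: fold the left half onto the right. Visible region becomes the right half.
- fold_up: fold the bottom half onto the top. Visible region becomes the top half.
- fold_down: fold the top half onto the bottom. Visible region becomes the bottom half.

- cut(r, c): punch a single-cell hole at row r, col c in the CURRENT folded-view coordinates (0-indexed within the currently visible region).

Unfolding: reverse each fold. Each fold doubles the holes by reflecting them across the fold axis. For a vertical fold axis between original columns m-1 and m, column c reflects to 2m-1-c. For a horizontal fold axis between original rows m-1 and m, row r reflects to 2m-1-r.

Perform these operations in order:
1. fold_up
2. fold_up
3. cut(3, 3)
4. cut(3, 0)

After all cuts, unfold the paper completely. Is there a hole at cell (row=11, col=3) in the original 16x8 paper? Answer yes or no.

Op 1 fold_up: fold axis h@8; visible region now rows[0,8) x cols[0,8) = 8x8
Op 2 fold_up: fold axis h@4; visible region now rows[0,4) x cols[0,8) = 4x8
Op 3 cut(3, 3): punch at orig (3,3); cuts so far [(3, 3)]; region rows[0,4) x cols[0,8) = 4x8
Op 4 cut(3, 0): punch at orig (3,0); cuts so far [(3, 0), (3, 3)]; region rows[0,4) x cols[0,8) = 4x8
Unfold 1 (reflect across h@4): 4 holes -> [(3, 0), (3, 3), (4, 0), (4, 3)]
Unfold 2 (reflect across h@8): 8 holes -> [(3, 0), (3, 3), (4, 0), (4, 3), (11, 0), (11, 3), (12, 0), (12, 3)]
Holes: [(3, 0), (3, 3), (4, 0), (4, 3), (11, 0), (11, 3), (12, 0), (12, 3)]

Answer: yes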